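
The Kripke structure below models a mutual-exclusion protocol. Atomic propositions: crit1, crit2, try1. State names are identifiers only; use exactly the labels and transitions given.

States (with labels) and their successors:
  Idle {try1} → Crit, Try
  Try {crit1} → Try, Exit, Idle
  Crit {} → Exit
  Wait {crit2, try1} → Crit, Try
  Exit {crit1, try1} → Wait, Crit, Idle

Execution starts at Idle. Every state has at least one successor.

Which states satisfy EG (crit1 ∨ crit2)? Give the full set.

States satisfying crit1 ∨ crit2: {Try, Wait, Exit}.
States satisfying EG (crit1 ∨ crit2): {Try, Wait, Exit}.

{Try, Wait, Exit}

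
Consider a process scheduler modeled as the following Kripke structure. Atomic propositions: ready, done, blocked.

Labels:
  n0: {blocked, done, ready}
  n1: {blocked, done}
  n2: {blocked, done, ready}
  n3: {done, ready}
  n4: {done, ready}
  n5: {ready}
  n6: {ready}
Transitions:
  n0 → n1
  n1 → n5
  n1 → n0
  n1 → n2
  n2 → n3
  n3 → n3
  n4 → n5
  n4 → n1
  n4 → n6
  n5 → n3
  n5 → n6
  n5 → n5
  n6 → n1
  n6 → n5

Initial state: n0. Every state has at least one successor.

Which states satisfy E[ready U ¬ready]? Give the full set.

States satisfying ready: {n0, n2, n3, n4, n5, n6}.
States satisfying ¬ready: {n1}.
States satisfying E[ready U ¬ready]: {n0, n1, n4, n5, n6}.

{n0, n1, n4, n5, n6}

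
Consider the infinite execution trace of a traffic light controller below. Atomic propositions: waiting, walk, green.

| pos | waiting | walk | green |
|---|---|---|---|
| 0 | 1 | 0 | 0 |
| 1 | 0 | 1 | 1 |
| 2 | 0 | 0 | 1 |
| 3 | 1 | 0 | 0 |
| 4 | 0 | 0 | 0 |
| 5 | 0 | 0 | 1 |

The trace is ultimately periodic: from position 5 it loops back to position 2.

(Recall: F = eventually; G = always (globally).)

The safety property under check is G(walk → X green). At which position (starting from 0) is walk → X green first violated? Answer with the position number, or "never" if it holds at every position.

never

walk → X green holds at every position 0..5, and those are all the positions the trace ever visits, so the invariant G(walk → X green) is never violated.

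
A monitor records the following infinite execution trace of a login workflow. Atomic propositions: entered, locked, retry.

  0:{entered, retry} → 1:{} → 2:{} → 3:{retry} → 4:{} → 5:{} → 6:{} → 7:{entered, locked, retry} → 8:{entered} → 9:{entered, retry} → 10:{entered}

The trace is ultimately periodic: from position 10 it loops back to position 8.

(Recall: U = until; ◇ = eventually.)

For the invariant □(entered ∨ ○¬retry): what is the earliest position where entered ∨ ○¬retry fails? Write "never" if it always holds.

Check entered ∨ ○¬retry at each position in order: 0 ✓, 1 ✓.
At position 2 the labels are {} and the next position 3 has {retry}, so entered ∨ ○¬retry is false there. This is the first violation.

2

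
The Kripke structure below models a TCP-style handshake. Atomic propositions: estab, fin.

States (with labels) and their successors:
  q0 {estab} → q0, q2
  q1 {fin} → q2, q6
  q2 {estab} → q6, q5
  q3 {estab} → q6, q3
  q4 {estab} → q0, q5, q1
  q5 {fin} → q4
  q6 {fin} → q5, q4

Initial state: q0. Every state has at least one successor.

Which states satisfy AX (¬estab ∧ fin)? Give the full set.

{q2}

States satisfying ¬estab ∧ fin: {q1, q5, q6}.
States satisfying AX (¬estab ∧ fin): {q2}.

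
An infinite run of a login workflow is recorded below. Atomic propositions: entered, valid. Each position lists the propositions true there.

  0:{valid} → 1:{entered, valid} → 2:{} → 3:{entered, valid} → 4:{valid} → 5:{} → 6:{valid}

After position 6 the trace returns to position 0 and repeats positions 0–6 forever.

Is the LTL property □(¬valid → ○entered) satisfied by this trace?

No

¬valid → ○entered must hold at every position from 0 onward. It fails at position 5, so □(¬valid → ○entered) is false.
Positions where ¬valid holds: 2, 5.
Check ○entered at each: 2→ok, 5→fails.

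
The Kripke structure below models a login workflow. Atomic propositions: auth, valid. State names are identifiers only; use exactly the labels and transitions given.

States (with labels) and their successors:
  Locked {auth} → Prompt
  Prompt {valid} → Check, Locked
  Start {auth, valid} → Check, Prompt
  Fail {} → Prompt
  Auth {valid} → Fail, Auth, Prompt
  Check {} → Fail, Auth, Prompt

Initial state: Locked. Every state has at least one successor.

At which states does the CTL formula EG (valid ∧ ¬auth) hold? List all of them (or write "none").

States satisfying valid ∧ ¬auth: {Prompt, Auth}.
States satisfying EG (valid ∧ ¬auth): {Auth}.

{Auth}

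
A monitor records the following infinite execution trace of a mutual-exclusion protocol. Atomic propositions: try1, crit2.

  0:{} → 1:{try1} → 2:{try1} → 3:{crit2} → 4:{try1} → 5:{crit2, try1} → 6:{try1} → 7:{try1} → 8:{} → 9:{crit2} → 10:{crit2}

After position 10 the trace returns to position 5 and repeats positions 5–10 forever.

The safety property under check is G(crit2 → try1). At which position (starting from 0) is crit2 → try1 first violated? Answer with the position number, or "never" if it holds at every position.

Check crit2 → try1 at each position in order: 0 ✓, 1 ✓, 2 ✓.
At position 3 the labels are {crit2}, so crit2 → try1 is false there. This is the first violation.

3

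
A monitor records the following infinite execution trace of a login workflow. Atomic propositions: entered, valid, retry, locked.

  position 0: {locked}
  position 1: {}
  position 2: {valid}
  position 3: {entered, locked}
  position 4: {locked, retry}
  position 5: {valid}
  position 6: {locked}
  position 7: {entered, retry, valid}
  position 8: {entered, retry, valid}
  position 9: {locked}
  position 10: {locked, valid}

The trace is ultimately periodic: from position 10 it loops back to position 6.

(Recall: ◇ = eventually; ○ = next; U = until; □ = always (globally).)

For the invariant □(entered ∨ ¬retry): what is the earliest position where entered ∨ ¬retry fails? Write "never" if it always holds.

4

Check entered ∨ ¬retry at each position in order: 0 ✓, 1 ✓, 2 ✓, 3 ✓.
At position 4 the labels are {locked, retry}, so entered ∨ ¬retry is false there. This is the first violation.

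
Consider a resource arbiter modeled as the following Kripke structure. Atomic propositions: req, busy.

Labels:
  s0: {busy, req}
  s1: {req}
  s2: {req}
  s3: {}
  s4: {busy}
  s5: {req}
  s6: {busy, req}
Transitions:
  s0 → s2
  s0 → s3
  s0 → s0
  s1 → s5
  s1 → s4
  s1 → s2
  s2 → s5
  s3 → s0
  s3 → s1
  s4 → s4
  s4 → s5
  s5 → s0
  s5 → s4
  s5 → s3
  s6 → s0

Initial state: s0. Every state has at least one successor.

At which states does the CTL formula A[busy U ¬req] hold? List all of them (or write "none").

States satisfying busy: {s0, s4, s6}.
States satisfying ¬req: {s3, s4}.
States satisfying A[busy U ¬req]: {s3, s4}.

{s3, s4}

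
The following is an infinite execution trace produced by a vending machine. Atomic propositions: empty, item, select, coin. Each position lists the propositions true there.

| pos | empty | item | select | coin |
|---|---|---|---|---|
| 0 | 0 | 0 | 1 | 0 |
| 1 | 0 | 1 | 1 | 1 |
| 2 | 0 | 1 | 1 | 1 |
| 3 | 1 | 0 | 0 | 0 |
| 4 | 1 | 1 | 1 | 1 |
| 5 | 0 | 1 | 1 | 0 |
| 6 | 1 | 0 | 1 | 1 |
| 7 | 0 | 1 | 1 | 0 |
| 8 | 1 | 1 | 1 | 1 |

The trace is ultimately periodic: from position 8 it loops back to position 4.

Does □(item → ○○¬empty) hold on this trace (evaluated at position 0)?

No

item → ○○¬empty must hold at every position from 0 onward. It fails at position 1, so □(item → ○○¬empty) is false.
Positions where item holds: 1, 2, 4, 5, 7, 8.
Check ○○¬empty at each: 1→fails, 2→fails, 4→fails, 5→ok, 7→fails, 8→ok.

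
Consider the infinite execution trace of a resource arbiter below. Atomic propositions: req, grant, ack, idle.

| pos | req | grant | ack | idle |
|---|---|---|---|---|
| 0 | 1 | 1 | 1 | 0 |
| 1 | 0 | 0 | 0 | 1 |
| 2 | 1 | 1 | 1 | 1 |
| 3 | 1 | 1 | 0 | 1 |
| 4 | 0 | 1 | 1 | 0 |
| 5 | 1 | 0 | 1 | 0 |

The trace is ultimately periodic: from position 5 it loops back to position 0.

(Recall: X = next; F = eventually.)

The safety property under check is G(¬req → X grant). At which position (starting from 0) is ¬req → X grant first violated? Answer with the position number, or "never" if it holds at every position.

4

Check ¬req → X grant at each position in order: 0 ✓, 1 ✓, 2 ✓, 3 ✓.
At position 4 the labels are {ack, grant} and the next position 5 has {ack, req}, so ¬req → X grant is false there. This is the first violation.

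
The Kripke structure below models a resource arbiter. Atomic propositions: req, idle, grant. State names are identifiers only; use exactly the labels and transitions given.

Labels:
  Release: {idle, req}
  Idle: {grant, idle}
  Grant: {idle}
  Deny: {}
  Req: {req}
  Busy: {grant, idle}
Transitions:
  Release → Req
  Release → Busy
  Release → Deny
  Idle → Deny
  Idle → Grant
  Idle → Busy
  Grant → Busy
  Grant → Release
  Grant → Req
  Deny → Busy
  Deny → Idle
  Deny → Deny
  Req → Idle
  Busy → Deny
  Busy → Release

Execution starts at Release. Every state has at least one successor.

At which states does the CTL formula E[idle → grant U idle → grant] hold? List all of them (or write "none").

States satisfying idle → grant: {Idle, Deny, Req, Busy}.
States satisfying E[idle → grant U idle → grant]: {Idle, Deny, Req, Busy}.

{Idle, Deny, Req, Busy}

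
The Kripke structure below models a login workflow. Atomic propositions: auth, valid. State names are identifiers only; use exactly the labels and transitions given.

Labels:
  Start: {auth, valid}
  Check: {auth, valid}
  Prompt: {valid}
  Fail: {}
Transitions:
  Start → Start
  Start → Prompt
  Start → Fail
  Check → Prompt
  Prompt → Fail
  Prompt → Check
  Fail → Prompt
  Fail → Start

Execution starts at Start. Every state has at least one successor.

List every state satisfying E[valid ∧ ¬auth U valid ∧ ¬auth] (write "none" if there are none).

States satisfying valid ∧ ¬auth: {Prompt}.
States satisfying E[valid ∧ ¬auth U valid ∧ ¬auth]: {Prompt}.

{Prompt}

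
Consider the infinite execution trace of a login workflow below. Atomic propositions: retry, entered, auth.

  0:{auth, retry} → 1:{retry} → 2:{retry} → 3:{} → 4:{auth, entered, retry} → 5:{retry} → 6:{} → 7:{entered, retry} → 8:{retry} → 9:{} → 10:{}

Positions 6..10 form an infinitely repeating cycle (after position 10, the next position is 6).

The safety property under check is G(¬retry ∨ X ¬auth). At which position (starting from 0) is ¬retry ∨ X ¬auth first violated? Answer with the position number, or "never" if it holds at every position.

never

¬retry ∨ X ¬auth holds at every position 0..10, and those are all the positions the trace ever visits, so the invariant G(¬retry ∨ X ¬auth) is never violated.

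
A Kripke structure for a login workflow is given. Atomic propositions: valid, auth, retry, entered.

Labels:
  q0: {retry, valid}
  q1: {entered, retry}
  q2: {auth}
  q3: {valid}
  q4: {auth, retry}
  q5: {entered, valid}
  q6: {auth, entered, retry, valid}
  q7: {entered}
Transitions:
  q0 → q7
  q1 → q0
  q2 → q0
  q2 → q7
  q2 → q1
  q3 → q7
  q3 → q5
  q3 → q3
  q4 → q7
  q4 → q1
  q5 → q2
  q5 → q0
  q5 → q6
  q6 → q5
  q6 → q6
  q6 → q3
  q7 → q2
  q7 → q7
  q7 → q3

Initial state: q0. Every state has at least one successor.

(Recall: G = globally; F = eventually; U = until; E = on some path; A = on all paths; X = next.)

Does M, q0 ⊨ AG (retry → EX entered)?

States satisfying retry → EX entered: {q0, q2, q3, q4, q5, q6, q7}.
States satisfying AG (retry → EX entered): ∅.
q1 is reachable from q0 and violates retry → EX entered, so AG fails at q0.
q0 ∉ Sat(AG (retry → EX entered)).

Does not hold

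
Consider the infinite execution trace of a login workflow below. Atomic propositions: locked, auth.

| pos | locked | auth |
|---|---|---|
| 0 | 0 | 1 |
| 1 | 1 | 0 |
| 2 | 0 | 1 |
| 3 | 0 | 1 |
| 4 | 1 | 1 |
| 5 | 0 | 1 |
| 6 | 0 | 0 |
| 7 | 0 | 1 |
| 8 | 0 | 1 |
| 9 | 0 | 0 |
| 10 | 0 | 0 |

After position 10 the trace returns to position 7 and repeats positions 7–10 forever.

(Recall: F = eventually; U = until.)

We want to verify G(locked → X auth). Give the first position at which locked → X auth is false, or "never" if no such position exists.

locked → X auth holds at every position 0..10, and those are all the positions the trace ever visits, so the invariant G(locked → X auth) is never violated.

never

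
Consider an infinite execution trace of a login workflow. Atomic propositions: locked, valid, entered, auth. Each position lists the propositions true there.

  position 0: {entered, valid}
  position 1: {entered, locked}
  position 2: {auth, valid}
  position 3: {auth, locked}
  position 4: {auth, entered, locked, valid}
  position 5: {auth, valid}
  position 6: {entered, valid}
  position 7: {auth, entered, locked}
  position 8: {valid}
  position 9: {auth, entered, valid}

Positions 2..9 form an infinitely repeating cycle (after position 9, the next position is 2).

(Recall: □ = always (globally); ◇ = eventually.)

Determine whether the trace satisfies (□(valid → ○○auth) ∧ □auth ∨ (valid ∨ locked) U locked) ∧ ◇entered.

entered holds at position 0, which is reachable from 0, so ◇entered holds.
At position 0: □(valid → ○○auth) ∧ □auth ∨ (valid ∨ locked) U locked is true; ◇entered is true; so (□(valid → ○○auth) ∧ □auth ∨ (valid ∨ locked) U locked) ∧ ◇entered is true.

Satisfied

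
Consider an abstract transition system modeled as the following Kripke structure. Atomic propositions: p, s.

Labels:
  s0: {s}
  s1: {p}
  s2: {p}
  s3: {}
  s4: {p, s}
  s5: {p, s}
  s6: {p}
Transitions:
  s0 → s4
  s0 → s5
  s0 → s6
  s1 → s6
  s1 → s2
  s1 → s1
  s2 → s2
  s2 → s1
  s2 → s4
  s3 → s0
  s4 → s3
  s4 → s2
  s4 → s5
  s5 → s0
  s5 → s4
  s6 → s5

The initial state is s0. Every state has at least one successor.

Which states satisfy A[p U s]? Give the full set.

States satisfying p: {s1, s2, s4, s5, s6}.
States satisfying s: {s0, s4, s5}.
States satisfying A[p U s]: {s0, s4, s5, s6}.

{s0, s4, s5, s6}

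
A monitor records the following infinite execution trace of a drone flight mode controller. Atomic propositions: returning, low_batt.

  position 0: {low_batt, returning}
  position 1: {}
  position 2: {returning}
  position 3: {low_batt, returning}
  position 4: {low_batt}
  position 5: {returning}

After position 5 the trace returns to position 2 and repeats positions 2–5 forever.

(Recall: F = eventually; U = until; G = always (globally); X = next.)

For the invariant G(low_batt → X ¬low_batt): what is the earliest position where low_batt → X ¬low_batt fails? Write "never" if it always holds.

3

Check low_batt → X ¬low_batt at each position in order: 0 ✓, 1 ✓, 2 ✓.
At position 3 the labels are {low_batt, returning} and the next position 4 has {low_batt}, so low_batt → X ¬low_batt is false there. This is the first violation.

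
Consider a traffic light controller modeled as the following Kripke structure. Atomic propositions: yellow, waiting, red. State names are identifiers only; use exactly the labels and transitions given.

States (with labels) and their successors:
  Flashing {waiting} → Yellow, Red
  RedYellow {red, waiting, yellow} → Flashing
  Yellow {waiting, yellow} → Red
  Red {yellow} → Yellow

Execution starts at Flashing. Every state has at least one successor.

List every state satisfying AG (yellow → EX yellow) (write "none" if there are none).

States satisfying yellow → EX yellow: {Flashing, Yellow, Red}.
States satisfying AG (yellow → EX yellow): {Flashing, Yellow, Red}.

{Flashing, Yellow, Red}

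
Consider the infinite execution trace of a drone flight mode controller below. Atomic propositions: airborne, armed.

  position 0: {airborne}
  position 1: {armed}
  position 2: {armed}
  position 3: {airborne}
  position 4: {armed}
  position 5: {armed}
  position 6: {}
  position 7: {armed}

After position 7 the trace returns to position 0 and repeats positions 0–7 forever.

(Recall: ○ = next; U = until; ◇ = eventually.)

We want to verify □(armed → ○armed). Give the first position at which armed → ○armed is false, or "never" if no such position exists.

2

Check armed → ○armed at each position in order: 0 ✓, 1 ✓.
At position 2 the labels are {armed} and the next position 3 has {airborne}, so armed → ○armed is false there. This is the first violation.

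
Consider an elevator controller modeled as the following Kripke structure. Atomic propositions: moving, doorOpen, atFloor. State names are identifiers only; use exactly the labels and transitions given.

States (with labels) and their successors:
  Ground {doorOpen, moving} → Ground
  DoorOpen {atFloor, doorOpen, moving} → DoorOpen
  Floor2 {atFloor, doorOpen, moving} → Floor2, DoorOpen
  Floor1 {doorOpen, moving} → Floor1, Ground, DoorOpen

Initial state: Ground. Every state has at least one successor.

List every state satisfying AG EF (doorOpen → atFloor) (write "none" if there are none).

States satisfying EF (doorOpen → atFloor): {DoorOpen, Floor2, Floor1}.
States satisfying AG EF (doorOpen → atFloor): {DoorOpen, Floor2}.

{DoorOpen, Floor2}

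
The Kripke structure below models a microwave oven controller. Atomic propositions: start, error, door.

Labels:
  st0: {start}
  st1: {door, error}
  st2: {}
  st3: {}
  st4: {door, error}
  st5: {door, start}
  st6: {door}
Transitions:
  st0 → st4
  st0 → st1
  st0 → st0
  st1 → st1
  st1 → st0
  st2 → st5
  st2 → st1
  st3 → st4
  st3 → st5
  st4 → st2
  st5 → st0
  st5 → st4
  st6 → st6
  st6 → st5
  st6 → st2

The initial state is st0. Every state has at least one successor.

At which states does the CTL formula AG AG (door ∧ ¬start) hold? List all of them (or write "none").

States satisfying AG (door ∧ ¬start): ∅.
States satisfying AG AG (door ∧ ¬start): ∅.

none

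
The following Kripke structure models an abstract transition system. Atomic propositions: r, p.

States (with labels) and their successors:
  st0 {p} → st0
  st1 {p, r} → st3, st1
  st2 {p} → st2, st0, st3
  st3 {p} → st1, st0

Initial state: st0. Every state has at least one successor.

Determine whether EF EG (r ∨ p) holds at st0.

Satisfied

States satisfying EG (r ∨ p): {st0, st1, st2, st3}.
States satisfying EF EG (r ∨ p): {st0, st1, st2, st3}.
Some path from st0 reaches a state where EG (r ∨ p) holds.
st0 ∈ Sat(EF EG (r ∨ p)).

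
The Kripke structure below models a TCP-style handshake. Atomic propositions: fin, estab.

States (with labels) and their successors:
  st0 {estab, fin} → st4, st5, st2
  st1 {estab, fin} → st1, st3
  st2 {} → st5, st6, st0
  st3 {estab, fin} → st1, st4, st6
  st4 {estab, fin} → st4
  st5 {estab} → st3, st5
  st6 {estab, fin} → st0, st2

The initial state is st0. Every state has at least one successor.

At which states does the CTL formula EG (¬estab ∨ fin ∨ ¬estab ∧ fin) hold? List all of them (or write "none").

States satisfying ¬estab ∨ fin ∨ ¬estab ∧ fin: {st0, st1, st2, st3, st4, st6}.
States satisfying EG (¬estab ∨ fin ∨ ¬estab ∧ fin): {st0, st1, st2, st3, st4, st6}.

{st0, st1, st2, st3, st4, st6}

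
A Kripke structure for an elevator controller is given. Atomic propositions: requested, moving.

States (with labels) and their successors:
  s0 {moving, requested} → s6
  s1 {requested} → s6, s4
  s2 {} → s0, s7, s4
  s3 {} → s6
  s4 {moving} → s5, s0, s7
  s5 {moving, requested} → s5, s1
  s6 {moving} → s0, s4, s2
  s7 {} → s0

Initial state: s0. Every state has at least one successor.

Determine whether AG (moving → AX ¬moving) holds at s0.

States satisfying moving → AX ¬moving: {s1, s2, s3, s7}.
States satisfying AG (moving → AX ¬moving): ∅.
s0 is reachable from s0 and violates moving → AX ¬moving, so AG fails at s0.
s0 ∉ Sat(AG (moving → AX ¬moving)).

No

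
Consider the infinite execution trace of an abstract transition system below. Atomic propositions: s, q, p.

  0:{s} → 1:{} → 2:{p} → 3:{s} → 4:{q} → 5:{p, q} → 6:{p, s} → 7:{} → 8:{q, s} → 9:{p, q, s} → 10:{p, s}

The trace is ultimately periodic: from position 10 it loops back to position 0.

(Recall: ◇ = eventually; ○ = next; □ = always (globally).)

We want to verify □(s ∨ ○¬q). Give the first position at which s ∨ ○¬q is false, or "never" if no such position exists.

4

Check s ∨ ○¬q at each position in order: 0 ✓, 1 ✓, 2 ✓, 3 ✓.
At position 4 the labels are {q} and the next position 5 has {p, q}, so s ∨ ○¬q is false there. This is the first violation.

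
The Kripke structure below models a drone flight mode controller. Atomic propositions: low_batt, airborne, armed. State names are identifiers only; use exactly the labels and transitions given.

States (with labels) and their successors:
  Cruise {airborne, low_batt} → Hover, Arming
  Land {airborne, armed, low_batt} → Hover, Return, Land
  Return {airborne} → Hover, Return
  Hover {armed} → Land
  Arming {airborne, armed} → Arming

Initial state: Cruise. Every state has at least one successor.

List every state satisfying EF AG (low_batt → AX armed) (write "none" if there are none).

{Cruise, Arming}

States satisfying AG (low_batt → AX armed): {Arming}.
States satisfying EF AG (low_batt → AX armed): {Cruise, Arming}.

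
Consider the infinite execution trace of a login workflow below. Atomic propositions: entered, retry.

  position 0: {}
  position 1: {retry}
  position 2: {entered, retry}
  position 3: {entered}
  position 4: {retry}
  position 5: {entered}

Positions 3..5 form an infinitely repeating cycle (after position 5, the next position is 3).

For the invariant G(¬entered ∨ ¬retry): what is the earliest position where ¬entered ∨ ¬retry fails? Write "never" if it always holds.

Check ¬entered ∨ ¬retry at each position in order: 0 ✓, 1 ✓.
At position 2 the labels are {entered, retry}, so ¬entered ∨ ¬retry is false there. This is the first violation.

2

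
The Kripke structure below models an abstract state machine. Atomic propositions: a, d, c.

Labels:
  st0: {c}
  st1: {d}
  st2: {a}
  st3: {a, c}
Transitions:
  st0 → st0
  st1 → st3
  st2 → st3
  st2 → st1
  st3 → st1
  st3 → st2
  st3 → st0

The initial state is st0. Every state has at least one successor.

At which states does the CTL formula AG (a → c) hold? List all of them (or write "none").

States satisfying a → c: {st0, st1, st3}.
States satisfying AG (a → c): {st0}.

{st0}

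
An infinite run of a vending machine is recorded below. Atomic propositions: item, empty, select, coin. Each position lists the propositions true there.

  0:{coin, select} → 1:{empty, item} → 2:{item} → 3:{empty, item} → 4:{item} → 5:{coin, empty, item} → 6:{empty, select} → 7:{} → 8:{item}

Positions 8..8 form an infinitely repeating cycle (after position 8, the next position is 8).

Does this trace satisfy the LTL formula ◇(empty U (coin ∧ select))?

empty U (coin ∧ select) holds at position 0, which is reachable from 0, so ◇(empty U (coin ∧ select)) holds.

Holds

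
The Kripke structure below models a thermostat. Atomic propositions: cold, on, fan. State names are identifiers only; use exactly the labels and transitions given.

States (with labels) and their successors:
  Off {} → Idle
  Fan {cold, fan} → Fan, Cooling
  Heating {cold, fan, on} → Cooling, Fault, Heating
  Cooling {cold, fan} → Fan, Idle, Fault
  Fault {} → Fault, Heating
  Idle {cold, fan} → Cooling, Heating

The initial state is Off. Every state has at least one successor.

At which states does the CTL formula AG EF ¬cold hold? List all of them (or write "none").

{Off, Fan, Heating, Cooling, Fault, Idle}

States satisfying EF ¬cold: {Off, Fan, Heating, Cooling, Fault, Idle}.
States satisfying AG EF ¬cold: {Off, Fan, Heating, Cooling, Fault, Idle}.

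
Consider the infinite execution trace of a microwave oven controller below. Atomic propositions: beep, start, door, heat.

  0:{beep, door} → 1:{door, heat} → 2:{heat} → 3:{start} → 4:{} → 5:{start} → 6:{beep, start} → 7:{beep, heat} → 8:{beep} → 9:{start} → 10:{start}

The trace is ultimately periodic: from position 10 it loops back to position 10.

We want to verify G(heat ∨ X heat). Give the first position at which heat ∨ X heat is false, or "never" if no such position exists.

Check heat ∨ X heat at each position in order: 0 ✓, 1 ✓, 2 ✓.
At position 3 the labels are {start} and the next position 4 has {}, so heat ∨ X heat is false there. This is the first violation.

3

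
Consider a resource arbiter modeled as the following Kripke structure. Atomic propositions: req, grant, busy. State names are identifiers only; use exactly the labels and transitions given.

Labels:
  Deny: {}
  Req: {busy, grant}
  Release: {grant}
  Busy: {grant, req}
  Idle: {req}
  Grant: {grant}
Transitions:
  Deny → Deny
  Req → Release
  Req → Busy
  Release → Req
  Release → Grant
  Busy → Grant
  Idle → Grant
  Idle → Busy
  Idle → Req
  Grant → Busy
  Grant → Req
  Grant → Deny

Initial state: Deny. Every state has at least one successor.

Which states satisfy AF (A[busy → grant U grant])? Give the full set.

{Req, Release, Busy, Idle, Grant}

States satisfying A[busy → grant U grant]: {Req, Release, Busy, Idle, Grant}.
States satisfying AF (A[busy → grant U grant]): {Req, Release, Busy, Idle, Grant}.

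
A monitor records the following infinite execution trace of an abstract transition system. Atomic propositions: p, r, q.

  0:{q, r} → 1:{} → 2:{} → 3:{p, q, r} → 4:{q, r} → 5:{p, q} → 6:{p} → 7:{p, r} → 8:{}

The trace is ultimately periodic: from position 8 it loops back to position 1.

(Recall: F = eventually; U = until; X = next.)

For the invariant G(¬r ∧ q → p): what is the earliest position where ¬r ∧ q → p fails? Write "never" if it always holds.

never

¬r ∧ q → p holds at every position 0..8, and those are all the positions the trace ever visits, so the invariant G(¬r ∧ q → p) is never violated.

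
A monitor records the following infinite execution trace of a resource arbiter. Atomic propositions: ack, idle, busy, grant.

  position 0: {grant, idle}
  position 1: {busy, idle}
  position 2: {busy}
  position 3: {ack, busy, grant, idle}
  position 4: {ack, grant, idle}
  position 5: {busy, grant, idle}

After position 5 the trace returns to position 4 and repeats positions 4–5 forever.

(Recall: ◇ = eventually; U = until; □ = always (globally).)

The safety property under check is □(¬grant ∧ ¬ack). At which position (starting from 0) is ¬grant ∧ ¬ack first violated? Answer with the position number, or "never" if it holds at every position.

At position 0 the labels are {grant, idle}, so ¬grant ∧ ¬ack is false there. This is the first violation.

0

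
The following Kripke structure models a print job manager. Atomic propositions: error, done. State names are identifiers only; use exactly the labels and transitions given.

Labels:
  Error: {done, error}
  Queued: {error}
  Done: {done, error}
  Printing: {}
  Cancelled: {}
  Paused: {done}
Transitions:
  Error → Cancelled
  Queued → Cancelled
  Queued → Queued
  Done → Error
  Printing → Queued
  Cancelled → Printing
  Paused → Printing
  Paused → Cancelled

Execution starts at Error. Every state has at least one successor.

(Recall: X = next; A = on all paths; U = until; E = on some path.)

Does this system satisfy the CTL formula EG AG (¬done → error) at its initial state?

States satisfying AG (¬done → error): ∅.
States satisfying EG AG (¬done → error): ∅.
No suitable path/successor from Error witnesses the formula.
Error ∉ Sat(EG AG (¬done → error)).

Violated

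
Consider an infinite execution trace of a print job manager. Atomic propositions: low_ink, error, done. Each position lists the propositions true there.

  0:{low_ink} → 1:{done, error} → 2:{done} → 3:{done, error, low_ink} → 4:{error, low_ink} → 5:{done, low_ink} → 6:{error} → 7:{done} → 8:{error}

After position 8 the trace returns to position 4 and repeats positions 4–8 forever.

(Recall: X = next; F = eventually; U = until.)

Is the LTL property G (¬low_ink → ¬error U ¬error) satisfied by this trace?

¬low_ink → ¬error U ¬error must hold at every position from 0 onward. It fails at position 1, so G (¬low_ink → ¬error U ¬error) is false.
Positions where ¬low_ink holds: 1, 2, 6, 7, 8.
Check ¬error U ¬error at each: 1→fails, 2→ok, 6→fails, 7→ok, 8→fails.

Does not hold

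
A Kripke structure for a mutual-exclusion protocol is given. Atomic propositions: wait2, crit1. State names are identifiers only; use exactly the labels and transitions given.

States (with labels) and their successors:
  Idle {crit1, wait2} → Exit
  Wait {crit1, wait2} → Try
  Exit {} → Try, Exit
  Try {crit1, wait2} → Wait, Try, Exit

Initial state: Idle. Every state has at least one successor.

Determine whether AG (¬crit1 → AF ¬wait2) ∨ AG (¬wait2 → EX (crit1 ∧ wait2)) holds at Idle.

States satisfying ¬crit1 → AF ¬wait2: {Idle, Wait, Exit, Try}.
States satisfying AG (¬crit1 → AF ¬wait2): {Idle, Wait, Exit, Try}.
States satisfying ¬wait2 → EX (crit1 ∧ wait2): {Idle, Wait, Exit, Try}.
States satisfying AG (¬wait2 → EX (crit1 ∧ wait2)): {Idle, Wait, Exit, Try}.
States satisfying AG (¬crit1 → AF ¬wait2) ∨ AG (¬wait2 → EX (crit1 ∧ wait2)): {Idle, Wait, Exit, Try}.
Idle ∈ Sat(AG (¬crit1 → AF ¬wait2) ∨ AG (¬wait2 → EX (crit1 ∧ wait2))).

Satisfied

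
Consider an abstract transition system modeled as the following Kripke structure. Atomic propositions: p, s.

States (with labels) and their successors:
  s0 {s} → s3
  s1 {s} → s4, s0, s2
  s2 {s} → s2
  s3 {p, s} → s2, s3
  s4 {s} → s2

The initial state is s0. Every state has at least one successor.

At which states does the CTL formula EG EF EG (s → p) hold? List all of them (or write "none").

States satisfying EF EG (s → p): {s0, s1, s3}.
States satisfying EG EF EG (s → p): {s0, s1, s3}.

{s0, s1, s3}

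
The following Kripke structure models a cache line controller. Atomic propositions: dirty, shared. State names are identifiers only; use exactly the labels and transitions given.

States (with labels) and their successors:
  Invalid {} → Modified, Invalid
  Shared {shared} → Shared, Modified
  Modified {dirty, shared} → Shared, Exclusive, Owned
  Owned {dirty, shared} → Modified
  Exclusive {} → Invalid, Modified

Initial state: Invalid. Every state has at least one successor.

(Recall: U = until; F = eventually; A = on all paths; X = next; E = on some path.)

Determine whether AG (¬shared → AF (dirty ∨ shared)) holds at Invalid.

States satisfying ¬shared → AF (dirty ∨ shared): {Shared, Modified, Owned}.
States satisfying AG (¬shared → AF (dirty ∨ shared)): ∅.
Exclusive is reachable from Invalid and violates ¬shared → AF (dirty ∨ shared), so AG fails at Invalid.
Invalid ∉ Sat(AG (¬shared → AF (dirty ∨ shared))).

No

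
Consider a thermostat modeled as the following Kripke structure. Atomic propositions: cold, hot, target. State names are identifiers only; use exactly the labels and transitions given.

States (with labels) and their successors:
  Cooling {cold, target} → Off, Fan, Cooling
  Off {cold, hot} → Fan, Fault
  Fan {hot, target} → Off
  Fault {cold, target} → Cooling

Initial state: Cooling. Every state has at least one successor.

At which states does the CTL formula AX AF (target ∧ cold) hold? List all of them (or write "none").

{Fault}

States satisfying AF (target ∧ cold): {Cooling, Fault}.
States satisfying AX AF (target ∧ cold): {Fault}.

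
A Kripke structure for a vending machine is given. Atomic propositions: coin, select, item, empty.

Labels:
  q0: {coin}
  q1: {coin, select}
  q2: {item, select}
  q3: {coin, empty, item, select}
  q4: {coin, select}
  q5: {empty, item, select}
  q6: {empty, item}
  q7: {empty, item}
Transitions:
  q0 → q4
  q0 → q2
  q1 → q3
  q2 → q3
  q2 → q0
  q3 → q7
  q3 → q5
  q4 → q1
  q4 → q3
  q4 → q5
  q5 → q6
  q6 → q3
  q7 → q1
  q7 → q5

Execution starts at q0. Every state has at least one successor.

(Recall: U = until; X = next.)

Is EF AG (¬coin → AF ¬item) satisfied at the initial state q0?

States satisfying AG (¬coin → AF ¬item): ∅.
States satisfying EF AG (¬coin → AF ¬item): ∅.
No suitable path/successor from q0 witnesses the formula.
q0 ∉ Sat(EF AG (¬coin → AF ¬item)).

Does not hold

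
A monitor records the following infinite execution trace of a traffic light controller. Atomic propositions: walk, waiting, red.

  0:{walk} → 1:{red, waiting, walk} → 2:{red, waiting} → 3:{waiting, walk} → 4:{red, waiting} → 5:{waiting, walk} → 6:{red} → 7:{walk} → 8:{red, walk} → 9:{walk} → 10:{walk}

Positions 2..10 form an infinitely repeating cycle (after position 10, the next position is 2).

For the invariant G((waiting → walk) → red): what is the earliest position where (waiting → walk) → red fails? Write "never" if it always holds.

0

At position 0 the labels are {walk}, so (waiting → walk) → red is false there. This is the first violation.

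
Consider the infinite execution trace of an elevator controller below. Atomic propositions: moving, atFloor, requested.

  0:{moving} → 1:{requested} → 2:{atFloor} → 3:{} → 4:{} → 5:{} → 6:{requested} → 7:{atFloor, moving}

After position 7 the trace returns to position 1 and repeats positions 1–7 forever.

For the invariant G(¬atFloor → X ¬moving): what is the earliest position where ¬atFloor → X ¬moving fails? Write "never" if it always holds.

Check ¬atFloor → X ¬moving at each position in order: 0 ✓, 1 ✓, 2 ✓, 3 ✓, 4 ✓, 5 ✓.
At position 6 the labels are {requested} and the next position 7 has {atFloor, moving}, so ¬atFloor → X ¬moving is false there. This is the first violation.

6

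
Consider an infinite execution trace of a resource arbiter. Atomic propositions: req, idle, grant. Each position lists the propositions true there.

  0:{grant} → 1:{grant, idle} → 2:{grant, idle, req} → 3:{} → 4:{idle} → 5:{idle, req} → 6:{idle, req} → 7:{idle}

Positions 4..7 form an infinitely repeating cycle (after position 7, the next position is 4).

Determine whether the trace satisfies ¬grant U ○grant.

Holds

Walking from position 0: ○grant first holds at position 0, and ¬grant holds at every earlier position along the way, so ¬grant U ○grant holds.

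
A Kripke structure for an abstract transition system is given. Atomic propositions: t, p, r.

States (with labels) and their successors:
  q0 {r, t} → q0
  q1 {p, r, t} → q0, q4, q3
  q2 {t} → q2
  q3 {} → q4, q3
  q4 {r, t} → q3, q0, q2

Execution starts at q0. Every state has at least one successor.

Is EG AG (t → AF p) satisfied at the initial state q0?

No

States satisfying AG (t → AF p): ∅.
States satisfying EG AG (t → AF p): ∅.
No suitable path/successor from q0 witnesses the formula.
q0 ∉ Sat(EG AG (t → AF p)).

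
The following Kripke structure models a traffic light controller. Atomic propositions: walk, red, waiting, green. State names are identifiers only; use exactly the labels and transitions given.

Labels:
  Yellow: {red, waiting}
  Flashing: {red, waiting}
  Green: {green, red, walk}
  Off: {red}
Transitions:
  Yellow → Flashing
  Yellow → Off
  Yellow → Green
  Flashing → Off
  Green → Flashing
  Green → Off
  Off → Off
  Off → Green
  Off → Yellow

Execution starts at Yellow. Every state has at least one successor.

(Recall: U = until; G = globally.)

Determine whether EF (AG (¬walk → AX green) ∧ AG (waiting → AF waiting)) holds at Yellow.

States satisfying AG (¬walk → AX green) ∧ AG (waiting → AF waiting): ∅.
States satisfying EF (AG (¬walk → AX green) ∧ AG (waiting → AF waiting)): ∅.
No suitable path/successor from Yellow witnesses the formula.
Yellow ∉ Sat(EF (AG (¬walk → AX green) ∧ AG (waiting → AF waiting))).

Does not hold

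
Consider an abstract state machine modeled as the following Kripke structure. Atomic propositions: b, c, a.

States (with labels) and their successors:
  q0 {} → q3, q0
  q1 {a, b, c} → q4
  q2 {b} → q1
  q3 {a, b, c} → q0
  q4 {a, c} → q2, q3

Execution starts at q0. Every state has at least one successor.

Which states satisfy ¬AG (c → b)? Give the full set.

{q1, q2, q4}

States satisfying c → b: {q0, q1, q2, q3}.
States satisfying AG (c → b): {q0, q3}.
States satisfying ¬AG (c → b): {q1, q2, q4}.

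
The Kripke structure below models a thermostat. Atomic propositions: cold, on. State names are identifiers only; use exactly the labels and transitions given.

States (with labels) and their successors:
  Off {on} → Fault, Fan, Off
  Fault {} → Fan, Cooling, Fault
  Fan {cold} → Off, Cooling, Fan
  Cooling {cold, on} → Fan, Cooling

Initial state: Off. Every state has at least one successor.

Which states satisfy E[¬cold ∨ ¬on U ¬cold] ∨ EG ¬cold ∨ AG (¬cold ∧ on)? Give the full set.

States satisfying ¬cold ∨ ¬on: {Off, Fault, Fan}.
States satisfying ¬cold: {Off, Fault}.
States satisfying E[¬cold ∨ ¬on U ¬cold]: {Off, Fault, Fan}.
States satisfying EG ¬cold: {Off, Fault}.
States satisfying ¬cold ∧ on: {Off}.
States satisfying AG (¬cold ∧ on): ∅.
States satisfying EG ¬cold ∨ AG (¬cold ∧ on): {Off, Fault}.
States satisfying E[¬cold ∨ ¬on U ¬cold] ∨ EG ¬cold ∨ AG (¬cold ∧ on): {Off, Fault, Fan}.

{Off, Fault, Fan}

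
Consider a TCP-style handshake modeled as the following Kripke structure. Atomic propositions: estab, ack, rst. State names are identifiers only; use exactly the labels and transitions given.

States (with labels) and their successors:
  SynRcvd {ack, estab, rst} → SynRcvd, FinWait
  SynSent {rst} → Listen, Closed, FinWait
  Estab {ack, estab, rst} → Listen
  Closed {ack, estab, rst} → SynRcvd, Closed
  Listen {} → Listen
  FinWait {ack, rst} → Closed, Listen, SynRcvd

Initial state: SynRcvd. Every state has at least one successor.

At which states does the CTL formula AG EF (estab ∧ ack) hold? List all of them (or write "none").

none

States satisfying EF (estab ∧ ack): {SynRcvd, SynSent, Estab, Closed, FinWait}.
States satisfying AG EF (estab ∧ ack): ∅.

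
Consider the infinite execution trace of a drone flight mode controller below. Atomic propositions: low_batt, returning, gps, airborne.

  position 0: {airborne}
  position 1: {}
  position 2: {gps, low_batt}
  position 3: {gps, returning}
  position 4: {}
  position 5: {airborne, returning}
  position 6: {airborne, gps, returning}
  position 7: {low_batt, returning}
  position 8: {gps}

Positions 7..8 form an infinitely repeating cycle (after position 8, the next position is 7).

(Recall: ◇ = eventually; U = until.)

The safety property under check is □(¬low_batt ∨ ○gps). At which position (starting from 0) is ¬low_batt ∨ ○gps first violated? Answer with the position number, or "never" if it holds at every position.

never

¬low_batt ∨ ○gps holds at every position 0..8, and those are all the positions the trace ever visits, so the invariant □(¬low_batt ∨ ○gps) is never violated.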